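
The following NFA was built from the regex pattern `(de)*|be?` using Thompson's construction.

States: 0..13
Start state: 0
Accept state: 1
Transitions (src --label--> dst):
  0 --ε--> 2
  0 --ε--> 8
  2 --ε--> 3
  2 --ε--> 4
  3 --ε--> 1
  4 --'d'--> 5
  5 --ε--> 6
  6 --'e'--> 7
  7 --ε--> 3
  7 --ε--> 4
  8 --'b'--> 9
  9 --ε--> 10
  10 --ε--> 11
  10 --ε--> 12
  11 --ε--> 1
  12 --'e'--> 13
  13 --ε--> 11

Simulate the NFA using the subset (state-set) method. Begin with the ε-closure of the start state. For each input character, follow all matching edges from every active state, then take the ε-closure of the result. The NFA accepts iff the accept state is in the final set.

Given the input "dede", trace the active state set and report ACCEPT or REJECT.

Answer: ACCEPT

Steps:
initial (ε-close {0}): {0,1,2,3,4,8}
'd' @ 1: {5,6}
'e' @ 2: {1,3,4,7}  (accept∈set)
'd' @ 3: {5,6}
'e' @ 4: {1,3,4,7}  (accept∈set)
end set {1,3,4,7} — state 1 in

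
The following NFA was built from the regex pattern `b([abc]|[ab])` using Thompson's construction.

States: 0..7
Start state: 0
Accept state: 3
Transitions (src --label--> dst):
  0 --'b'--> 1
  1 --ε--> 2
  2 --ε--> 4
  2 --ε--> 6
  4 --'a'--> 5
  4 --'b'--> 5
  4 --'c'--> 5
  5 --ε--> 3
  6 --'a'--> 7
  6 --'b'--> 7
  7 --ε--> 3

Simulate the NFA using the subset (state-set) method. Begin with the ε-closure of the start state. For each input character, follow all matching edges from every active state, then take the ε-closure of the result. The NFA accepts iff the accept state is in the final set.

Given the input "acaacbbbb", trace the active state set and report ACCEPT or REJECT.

S₀ = ε-closure({0}) = {0}
'a' @ 1: {}  — dead — no transitions
rest 'caacbbbb' ignored (set empty)
final: {}; accept 3 not in set

Answer: REJECT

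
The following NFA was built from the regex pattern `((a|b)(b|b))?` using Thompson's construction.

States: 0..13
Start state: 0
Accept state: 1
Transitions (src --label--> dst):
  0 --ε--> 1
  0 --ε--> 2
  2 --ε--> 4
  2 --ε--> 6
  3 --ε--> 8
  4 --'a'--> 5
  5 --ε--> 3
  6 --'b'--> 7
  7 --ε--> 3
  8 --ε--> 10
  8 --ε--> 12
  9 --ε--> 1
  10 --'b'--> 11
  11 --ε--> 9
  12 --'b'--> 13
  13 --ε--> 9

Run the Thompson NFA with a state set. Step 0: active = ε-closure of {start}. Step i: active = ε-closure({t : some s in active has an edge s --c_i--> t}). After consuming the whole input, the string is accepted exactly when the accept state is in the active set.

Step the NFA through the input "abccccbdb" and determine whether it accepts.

start: ε-closure({0}) = {0,1,2,4,6}
'a' @ 1: {3,5,8,10,12}
'b' @ 2: {1,9,11,13}  (accept∈set)
'c' @ 3: {}  — dead — no transitions
rest 'cccbdb' ignored (set empty)
final: {}; accept 1 not in set

Answer: REJECT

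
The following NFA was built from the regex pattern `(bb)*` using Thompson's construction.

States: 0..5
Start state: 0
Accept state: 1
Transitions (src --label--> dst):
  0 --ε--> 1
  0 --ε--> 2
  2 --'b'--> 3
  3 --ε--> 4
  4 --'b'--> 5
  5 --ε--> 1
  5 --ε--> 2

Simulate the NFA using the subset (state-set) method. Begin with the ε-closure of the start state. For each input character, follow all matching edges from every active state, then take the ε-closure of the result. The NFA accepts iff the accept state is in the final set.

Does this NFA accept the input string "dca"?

start: ε-closure({0}) = {0,1,2}
'd' @ 1: {}  — no active states
rest 'ca' ignored (set empty)
end set {} — state 1 not in

Answer: REJECT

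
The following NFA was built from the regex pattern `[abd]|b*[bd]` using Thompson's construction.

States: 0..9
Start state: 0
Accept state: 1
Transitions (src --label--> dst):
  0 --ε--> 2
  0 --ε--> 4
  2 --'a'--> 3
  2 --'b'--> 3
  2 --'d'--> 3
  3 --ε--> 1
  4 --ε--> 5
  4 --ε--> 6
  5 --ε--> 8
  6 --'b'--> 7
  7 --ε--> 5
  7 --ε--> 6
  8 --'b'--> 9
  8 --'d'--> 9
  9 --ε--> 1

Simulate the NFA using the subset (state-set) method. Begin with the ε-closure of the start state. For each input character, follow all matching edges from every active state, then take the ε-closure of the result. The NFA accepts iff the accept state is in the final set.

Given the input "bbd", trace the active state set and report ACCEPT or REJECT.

Answer: ACCEPT

Trace:
initial (ε-close {0}): {0,2,4,5,6,8}
'b' @ 1: {1,3,5,6,7,8,9}  [accepting]
'b' @ 2: {1,5,6,7,8,9}  [accepting]
'd' @ 3: {1,9}  [accepting]
after full input: {1,9}  (accept=1 in)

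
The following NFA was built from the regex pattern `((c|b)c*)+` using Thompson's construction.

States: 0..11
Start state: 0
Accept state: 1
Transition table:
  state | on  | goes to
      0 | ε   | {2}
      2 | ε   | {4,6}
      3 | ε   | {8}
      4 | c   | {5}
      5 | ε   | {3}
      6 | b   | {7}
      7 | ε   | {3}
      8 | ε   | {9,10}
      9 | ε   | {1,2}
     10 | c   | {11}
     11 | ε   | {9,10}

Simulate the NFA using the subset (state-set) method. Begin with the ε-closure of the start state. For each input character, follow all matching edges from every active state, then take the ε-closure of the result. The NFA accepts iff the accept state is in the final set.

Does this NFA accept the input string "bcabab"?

Answer: REJECT

Trace:
S₀ = ε-closure({0}) = {0,2,4,6}
'b' @ 1: {1,2,3,4,6,7,8,9,10}  (accept∈set)
'c' @ 2: {1,2,3,4,5,6,8,9,10,11}  (accept∈set)
'a' @ 3: {}  — state set empty
rest 'bab' ignored (set empty)
after full input: {}  (accept=1 not in)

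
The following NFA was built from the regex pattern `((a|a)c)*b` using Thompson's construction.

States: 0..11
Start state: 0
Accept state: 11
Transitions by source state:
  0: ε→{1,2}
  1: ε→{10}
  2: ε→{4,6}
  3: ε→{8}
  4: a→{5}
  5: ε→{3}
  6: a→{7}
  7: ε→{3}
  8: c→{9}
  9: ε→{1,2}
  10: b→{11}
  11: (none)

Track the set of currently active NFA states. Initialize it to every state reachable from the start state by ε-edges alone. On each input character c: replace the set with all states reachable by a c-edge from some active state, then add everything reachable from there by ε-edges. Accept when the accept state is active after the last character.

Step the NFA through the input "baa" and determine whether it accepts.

Answer: REJECT

Derivation:
initial (ε-close {0}): {0,1,2,4,6,10}
'b' @ 1: {11}  [accepting]
'a' @ 2: {}  — dead — no transitions
rest 'a' ignored (set empty)
end set {} — state 11 not in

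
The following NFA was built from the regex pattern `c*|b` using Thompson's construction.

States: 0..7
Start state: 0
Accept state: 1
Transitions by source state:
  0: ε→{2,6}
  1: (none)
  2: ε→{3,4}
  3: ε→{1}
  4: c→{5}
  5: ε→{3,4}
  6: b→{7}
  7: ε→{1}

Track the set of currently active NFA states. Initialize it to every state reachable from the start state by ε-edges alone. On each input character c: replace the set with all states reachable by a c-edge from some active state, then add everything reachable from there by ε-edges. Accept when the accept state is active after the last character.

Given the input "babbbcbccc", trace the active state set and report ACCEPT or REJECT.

S₀ = ε-closure({0}) = {0,1,2,3,4,6}
'b' @ 1: {1,7}  (accept∈set)
'a' @ 2: {}  — dead — no transitions
rest 'bbbcbccc' ignored (set empty)
end set {} — state 1 not in

Answer: REJECT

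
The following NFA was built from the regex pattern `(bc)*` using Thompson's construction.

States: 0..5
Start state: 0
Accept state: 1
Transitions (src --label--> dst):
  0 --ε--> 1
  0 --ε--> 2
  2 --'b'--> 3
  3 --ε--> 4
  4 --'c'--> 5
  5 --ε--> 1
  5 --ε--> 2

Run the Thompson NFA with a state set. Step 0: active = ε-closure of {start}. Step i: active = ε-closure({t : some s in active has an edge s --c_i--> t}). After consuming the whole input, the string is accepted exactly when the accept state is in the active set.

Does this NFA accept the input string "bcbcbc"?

Answer: ACCEPT

Derivation:
start: ε-closure({0}) = {0,1,2}
'b' @ 1: {3,4}
'c' @ 2: {1,2,5}  ✓accept
'b' @ 3: {3,4}
'c' @ 4: {1,2,5}  ✓accept
'b' @ 5: {3,4}
'c' @ 6: {1,2,5}  ✓accept
final: {1,2,5}; accept 1 in set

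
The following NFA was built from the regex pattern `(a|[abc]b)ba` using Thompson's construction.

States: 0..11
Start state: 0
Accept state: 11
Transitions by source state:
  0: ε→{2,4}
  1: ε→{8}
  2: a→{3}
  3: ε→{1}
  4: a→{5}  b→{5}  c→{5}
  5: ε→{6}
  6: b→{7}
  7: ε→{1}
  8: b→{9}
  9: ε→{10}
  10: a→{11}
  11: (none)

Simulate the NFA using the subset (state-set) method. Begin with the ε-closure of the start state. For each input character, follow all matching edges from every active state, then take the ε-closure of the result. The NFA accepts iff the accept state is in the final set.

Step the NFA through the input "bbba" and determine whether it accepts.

initial (ε-close {0}): {0,2,4}
'b' @ 1: {5,6}
'b' @ 2: {1,7,8}
'b' @ 3: {9,10}
'a' @ 4: {11}  ✓accept
final: {11}; accept 11 in set

Answer: ACCEPT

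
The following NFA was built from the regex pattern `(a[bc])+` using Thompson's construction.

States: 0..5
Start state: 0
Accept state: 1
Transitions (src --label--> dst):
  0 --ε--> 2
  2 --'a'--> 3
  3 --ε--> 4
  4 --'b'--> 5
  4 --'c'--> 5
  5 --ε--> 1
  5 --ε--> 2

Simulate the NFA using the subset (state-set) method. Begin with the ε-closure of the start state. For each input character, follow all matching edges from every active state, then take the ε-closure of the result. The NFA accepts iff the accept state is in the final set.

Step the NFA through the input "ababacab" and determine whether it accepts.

S₀ = ε-closure({0}) = {0,2}
'a' @ 1: {3,4}
'b' @ 2: {1,2,5}  (accept∈set)
'a' @ 3: {3,4}
'b' @ 4: {1,2,5}  (accept∈set)
'a' @ 5: {3,4}
'c' @ 6: {1,2,5}  (accept∈set)
'a' @ 7: {3,4}
'b' @ 8: {1,2,5}  (accept∈set)
final: {1,2,5}; accept 1 in set

Answer: ACCEPT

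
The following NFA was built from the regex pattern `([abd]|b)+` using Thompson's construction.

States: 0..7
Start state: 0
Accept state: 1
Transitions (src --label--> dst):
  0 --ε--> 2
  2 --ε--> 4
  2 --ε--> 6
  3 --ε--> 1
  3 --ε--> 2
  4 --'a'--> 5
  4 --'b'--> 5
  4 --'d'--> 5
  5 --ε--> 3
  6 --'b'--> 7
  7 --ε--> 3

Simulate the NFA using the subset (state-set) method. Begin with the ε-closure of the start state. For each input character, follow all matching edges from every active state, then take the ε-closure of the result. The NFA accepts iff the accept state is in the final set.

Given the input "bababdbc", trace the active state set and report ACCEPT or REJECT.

Answer: REJECT

Derivation:
S₀ = ε-closure({0}) = {0,2,4,6}
'b' @ 1: {1,2,3,4,5,6,7}  (accept∈set)
'a' @ 2: {1,2,3,4,5,6}  (accept∈set)
'b' @ 3: {1,2,3,4,5,6,7}  (accept∈set)
'a' @ 4: {1,2,3,4,5,6}  (accept∈set)
'b' @ 5: {1,2,3,4,5,6,7}  (accept∈set)
'd' @ 6: {1,2,3,4,5,6}  (accept∈set)
'b' @ 7: {1,2,3,4,5,6,7}  (accept∈set)
'c' @ 8: {}  — state set empty
after full input: {}  (accept=1 not in)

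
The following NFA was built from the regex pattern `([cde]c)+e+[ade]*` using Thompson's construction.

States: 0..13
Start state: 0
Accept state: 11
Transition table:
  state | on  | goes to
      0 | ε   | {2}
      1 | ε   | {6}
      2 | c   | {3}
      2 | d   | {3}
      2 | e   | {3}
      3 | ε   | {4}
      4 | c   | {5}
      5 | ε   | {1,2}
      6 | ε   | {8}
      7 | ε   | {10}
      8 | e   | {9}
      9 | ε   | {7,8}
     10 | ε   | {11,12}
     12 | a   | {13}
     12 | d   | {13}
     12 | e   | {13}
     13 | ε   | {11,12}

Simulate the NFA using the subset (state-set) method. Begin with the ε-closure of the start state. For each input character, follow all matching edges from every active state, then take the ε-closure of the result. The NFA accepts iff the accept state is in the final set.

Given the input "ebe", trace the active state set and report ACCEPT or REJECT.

S₀ = ε-closure({0}) = {0,2}
'e' @ 1: {3,4}
'b' @ 2: {}  — dead — no transitions
rest 'e' ignored (set empty)
final: {}; accept 11 not in set

Answer: REJECT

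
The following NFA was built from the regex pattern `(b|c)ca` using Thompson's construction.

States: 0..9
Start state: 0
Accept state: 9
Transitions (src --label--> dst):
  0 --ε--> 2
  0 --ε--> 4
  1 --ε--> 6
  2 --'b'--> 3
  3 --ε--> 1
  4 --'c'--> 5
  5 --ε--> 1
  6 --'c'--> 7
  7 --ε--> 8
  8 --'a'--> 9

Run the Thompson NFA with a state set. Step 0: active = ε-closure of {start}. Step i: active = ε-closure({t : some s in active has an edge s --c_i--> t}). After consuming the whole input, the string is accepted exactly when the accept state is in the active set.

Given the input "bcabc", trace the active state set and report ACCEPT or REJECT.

start: ε-closure({0}) = {0,2,4}
'b' @ 1: {1,3,6}
'c' @ 2: {7,8}
'a' @ 3: {9}  (accept∈set)
'b' @ 4: {}  — dead — no transitions
rest 'c' ignored (set empty)
final: {}; accept 9 not in set

Answer: REJECT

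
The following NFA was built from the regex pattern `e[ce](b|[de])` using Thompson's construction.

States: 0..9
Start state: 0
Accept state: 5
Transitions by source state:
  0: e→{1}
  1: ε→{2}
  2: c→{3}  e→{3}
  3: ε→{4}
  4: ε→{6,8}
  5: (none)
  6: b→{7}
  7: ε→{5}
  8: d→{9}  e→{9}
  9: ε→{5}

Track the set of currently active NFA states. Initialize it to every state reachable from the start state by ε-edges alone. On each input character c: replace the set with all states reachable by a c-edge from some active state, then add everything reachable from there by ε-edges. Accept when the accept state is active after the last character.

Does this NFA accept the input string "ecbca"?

Answer: REJECT

Derivation:
S₀ = ε-closure({0}) = {0}
'e' @ 1: {1,2}
'c' @ 2: {3,4,6,8}
'b' @ 3: {5,7}  (accept∈set)
'c' @ 4: {}  — dead — no transitions
rest 'a' ignored (set empty)
final: {}; accept 5 not in set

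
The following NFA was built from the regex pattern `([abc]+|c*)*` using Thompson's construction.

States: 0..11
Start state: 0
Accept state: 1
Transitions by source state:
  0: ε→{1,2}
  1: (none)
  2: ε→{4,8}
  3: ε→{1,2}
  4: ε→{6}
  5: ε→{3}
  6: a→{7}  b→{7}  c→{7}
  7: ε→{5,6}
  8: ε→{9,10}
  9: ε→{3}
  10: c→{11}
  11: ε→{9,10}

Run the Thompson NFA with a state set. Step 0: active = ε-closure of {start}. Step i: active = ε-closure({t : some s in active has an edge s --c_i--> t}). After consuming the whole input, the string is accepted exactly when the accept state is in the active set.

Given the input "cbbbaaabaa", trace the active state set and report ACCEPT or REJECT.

Answer: ACCEPT

Steps:
initial (ε-close {0}): {0,1,2,3,4,6,8,9,10}
'c' @ 1: {1,2,3,4,5,6,7,8,9,10,11}  [accepting]
'b' @ 2: {1,2,3,4,5,6,7,8,9,10}  [accepting]
'b' @ 3: {1,2,3,4,5,6,7,8,9,10}  [accepting]
'b' @ 4: {1,2,3,4,5,6,7,8,9,10}  [accepting]
'a' @ 5: {1,2,3,4,5,6,7,8,9,10}  [accepting]
'a' @ 6: {1,2,3,4,5,6,7,8,9,10}  [accepting]
'a' @ 7: {1,2,3,4,5,6,7,8,9,10}  [accepting]
'b' @ 8: {1,2,3,4,5,6,7,8,9,10}  [accepting]
'a' @ 9: {1,2,3,4,5,6,7,8,9,10}  [accepting]
'a' @ 10: {1,2,3,4,5,6,7,8,9,10}  [accepting]
after full input: {1,2,3,4,5,6,7,8,9,10}  (accept=1 in)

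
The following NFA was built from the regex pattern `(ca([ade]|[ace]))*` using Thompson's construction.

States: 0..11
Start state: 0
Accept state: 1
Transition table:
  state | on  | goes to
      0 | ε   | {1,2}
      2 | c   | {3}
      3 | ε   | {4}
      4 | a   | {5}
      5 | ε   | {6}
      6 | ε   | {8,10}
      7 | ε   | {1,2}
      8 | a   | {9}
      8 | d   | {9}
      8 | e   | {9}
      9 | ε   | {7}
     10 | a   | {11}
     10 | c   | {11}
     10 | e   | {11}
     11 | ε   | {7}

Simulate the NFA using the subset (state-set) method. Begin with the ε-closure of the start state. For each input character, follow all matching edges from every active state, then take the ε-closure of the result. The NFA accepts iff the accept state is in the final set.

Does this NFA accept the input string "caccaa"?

initial (ε-close {0}): {0,1,2}
'c' @ 1: {3,4}
'a' @ 2: {5,6,8,10}
'c' @ 3: {1,2,7,11}  ✓accept
'c' @ 4: {3,4}
'a' @ 5: {5,6,8,10}
'a' @ 6: {1,2,7,9,11}  ✓accept
end set {1,2,7,9,11} — state 1 in

Answer: ACCEPT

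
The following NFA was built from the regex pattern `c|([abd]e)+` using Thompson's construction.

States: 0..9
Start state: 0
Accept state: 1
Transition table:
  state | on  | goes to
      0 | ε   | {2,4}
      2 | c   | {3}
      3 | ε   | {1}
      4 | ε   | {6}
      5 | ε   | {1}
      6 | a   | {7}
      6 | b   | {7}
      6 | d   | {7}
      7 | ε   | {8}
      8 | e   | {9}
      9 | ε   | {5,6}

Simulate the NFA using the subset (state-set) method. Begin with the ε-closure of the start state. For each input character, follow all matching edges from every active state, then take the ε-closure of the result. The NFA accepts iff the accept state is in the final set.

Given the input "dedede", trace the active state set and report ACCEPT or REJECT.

Answer: ACCEPT

Steps:
S₀ = ε-closure({0}) = {0,2,4,6}
'd' @ 1: {7,8}
'e' @ 2: {1,5,6,9}  [accepting]
'd' @ 3: {7,8}
'e' @ 4: {1,5,6,9}  [accepting]
'd' @ 5: {7,8}
'e' @ 6: {1,5,6,9}  [accepting]
final: {1,5,6,9}; accept 1 in set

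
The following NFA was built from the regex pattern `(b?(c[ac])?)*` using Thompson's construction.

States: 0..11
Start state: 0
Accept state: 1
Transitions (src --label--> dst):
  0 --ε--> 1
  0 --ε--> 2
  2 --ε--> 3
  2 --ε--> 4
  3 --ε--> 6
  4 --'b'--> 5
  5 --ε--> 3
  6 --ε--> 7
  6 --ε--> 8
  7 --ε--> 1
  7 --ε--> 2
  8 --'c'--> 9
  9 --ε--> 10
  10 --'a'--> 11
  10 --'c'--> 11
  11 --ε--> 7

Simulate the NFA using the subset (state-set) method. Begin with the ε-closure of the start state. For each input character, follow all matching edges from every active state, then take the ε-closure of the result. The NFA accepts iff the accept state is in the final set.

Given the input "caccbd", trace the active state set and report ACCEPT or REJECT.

initial (ε-close {0}): {0,1,2,3,4,6,7,8}
'c' @ 1: {9,10}
'a' @ 2: {1,2,3,4,6,7,8,11}  ✓accept
'c' @ 3: {9,10}
'c' @ 4: {1,2,3,4,6,7,8,11}  ✓accept
'b' @ 5: {1,2,3,4,5,6,7,8}  ✓accept
'd' @ 6: {}  — no active states
after full input: {}  (accept=1 not in)

Answer: REJECT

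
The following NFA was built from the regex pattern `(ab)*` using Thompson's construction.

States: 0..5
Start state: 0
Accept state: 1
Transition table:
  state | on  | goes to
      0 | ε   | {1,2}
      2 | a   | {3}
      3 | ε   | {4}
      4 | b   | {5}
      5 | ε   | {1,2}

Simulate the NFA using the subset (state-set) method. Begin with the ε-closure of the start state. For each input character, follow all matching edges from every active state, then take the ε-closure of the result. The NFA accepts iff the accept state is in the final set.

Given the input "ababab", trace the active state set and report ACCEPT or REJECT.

S₀ = ε-closure({0}) = {0,1,2}
'a' @ 1: {3,4}
'b' @ 2: {1,2,5}  ✓accept
'a' @ 3: {3,4}
'b' @ 4: {1,2,5}  ✓accept
'a' @ 5: {3,4}
'b' @ 6: {1,2,5}  ✓accept
after full input: {1,2,5}  (accept=1 in)

Answer: ACCEPT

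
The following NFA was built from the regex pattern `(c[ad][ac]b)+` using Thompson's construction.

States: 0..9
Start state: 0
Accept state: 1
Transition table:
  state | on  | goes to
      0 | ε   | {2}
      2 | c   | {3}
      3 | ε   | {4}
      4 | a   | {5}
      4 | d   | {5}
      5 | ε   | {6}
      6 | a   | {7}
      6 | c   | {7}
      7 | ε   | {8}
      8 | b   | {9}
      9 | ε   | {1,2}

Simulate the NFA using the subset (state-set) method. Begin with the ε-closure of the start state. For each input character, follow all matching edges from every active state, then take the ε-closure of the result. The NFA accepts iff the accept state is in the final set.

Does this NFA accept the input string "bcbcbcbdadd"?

Answer: REJECT

Trace:
start: ε-closure({0}) = {0,2}
'b' @ 1: {}  — state set empty
rest 'cbcbcbdadd' ignored (set empty)
after full input: {}  (accept=1 not in)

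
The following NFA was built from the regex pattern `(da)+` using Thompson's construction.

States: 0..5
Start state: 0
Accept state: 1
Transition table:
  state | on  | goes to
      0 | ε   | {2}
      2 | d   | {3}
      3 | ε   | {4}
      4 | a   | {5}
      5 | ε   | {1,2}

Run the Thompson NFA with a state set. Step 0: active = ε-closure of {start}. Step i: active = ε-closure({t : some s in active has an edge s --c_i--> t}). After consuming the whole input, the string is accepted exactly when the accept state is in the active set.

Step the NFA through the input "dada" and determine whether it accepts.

S₀ = ε-closure({0}) = {0,2}
'd' @ 1: {3,4}
'a' @ 2: {1,2,5}  [accepting]
'd' @ 3: {3,4}
'a' @ 4: {1,2,5}  [accepting]
end set {1,2,5} — state 1 in

Answer: ACCEPT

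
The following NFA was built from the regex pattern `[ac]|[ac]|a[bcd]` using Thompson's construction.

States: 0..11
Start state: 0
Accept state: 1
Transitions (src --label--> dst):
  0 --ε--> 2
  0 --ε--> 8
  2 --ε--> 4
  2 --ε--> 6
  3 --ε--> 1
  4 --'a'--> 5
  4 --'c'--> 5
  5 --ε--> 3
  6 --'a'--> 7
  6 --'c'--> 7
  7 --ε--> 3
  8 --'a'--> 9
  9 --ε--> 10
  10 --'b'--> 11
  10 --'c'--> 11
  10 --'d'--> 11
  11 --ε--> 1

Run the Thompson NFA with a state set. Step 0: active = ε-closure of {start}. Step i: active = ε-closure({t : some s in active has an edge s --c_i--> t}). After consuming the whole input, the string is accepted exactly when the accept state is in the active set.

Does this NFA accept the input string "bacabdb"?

Answer: REJECT

Steps:
start: ε-closure({0}) = {0,2,4,6,8}
'b' @ 1: {}  — state set empty
rest 'acabdb' ignored (set empty)
after full input: {}  (accept=1 not in)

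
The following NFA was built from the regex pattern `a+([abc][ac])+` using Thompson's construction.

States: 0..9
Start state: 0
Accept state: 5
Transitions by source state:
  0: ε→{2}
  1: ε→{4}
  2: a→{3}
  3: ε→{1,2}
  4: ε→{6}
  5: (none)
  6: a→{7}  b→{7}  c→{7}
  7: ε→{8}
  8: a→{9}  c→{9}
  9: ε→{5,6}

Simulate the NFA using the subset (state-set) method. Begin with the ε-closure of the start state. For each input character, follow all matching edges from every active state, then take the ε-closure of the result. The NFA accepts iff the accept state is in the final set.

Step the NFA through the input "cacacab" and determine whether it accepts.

Answer: REJECT

Derivation:
start: ε-closure({0}) = {0,2}
'c' @ 1: {}  — no active states
rest 'acacab' ignored (set empty)
final: {}; accept 5 not in set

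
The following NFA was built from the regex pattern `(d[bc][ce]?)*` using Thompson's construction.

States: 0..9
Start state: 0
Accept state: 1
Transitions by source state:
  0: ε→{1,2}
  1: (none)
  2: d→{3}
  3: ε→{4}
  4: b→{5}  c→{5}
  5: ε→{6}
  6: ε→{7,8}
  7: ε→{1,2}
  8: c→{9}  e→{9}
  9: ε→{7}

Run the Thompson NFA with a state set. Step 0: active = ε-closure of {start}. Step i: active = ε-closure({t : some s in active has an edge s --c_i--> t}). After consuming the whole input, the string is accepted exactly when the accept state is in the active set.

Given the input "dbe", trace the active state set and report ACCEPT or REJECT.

initial (ε-close {0}): {0,1,2}
'd' @ 1: {3,4}
'b' @ 2: {1,2,5,6,7,8}  (accept∈set)
'e' @ 3: {1,2,7,9}  (accept∈set)
final: {1,2,7,9}; accept 1 in set

Answer: ACCEPT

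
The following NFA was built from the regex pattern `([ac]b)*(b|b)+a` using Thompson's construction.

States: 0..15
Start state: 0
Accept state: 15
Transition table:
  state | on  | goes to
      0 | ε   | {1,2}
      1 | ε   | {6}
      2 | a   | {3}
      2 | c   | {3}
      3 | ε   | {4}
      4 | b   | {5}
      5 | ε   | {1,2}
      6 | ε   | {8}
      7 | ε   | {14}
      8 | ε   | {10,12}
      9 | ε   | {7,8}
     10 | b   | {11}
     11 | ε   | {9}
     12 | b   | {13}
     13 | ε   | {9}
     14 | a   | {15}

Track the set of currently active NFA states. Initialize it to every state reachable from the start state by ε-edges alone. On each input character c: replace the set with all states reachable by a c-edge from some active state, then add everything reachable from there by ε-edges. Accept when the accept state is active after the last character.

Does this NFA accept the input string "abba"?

Answer: ACCEPT

Trace:
initial (ε-close {0}): {0,1,2,6,8,10,12}
'a' @ 1: {3,4}
'b' @ 2: {1,2,5,6,8,10,12}
'b' @ 3: {7,8,9,10,11,12,13,14}
'a' @ 4: {15}  [accepting]
end set {15} — state 15 in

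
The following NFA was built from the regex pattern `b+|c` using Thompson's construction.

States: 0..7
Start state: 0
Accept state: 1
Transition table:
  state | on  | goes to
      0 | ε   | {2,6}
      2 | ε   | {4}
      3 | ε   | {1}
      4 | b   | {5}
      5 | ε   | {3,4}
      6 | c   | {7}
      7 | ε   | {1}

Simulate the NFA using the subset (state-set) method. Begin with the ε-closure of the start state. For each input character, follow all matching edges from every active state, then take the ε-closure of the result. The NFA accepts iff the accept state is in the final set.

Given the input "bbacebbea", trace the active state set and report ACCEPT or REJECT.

Answer: REJECT

Derivation:
initial (ε-close {0}): {0,2,4,6}
'b' @ 1: {1,3,4,5}  ✓accept
'b' @ 2: {1,3,4,5}  ✓accept
'a' @ 3: {}  — state set empty
rest 'cebbea' ignored (set empty)
end set {} — state 1 not in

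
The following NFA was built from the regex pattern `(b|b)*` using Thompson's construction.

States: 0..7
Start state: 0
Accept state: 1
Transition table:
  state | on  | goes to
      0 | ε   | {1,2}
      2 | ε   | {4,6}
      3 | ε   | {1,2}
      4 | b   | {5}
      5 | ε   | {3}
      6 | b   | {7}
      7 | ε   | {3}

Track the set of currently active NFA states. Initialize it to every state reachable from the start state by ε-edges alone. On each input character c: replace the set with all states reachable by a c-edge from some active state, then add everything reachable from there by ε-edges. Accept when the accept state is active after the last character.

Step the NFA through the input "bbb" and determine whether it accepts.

S₀ = ε-closure({0}) = {0,1,2,4,6}
'b' @ 1: {1,2,3,4,5,6,7}  ✓accept
'b' @ 2: {1,2,3,4,5,6,7}  ✓accept
'b' @ 3: {1,2,3,4,5,6,7}  ✓accept
after full input: {1,2,3,4,5,6,7}  (accept=1 in)

Answer: ACCEPT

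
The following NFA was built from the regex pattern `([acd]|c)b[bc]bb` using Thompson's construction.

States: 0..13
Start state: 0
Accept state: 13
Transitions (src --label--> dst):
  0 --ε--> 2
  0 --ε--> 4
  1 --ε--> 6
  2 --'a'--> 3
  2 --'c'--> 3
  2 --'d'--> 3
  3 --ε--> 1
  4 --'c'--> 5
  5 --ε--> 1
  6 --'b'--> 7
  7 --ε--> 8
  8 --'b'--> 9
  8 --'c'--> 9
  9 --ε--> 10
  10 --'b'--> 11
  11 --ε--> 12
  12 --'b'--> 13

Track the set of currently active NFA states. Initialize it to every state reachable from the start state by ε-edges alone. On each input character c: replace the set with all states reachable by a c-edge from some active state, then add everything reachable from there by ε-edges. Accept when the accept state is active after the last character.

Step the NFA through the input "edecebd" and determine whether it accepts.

start: ε-closure({0}) = {0,2,4}
'e' @ 1: {}  — dead — no transitions
rest 'decebd' ignored (set empty)
final: {}; accept 13 not in set

Answer: REJECT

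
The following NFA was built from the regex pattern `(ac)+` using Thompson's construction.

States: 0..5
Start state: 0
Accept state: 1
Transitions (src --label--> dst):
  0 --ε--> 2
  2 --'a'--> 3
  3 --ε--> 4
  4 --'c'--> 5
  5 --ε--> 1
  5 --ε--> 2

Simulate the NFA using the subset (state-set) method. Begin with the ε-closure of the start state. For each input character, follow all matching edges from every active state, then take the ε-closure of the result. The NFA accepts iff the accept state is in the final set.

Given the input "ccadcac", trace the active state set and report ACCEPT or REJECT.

Answer: REJECT

Derivation:
S₀ = ε-closure({0}) = {0,2}
'c' @ 1: {}  — dead — no transitions
rest 'cadcac' ignored (set empty)
after full input: {}  (accept=1 not in)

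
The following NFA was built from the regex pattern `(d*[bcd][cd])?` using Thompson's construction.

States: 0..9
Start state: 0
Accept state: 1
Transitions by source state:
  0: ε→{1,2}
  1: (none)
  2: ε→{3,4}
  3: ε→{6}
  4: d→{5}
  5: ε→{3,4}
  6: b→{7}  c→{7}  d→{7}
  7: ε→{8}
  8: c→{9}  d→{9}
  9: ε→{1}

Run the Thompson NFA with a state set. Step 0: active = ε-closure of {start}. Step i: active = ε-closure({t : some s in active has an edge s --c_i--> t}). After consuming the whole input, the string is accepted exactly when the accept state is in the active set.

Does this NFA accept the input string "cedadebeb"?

Answer: REJECT

Steps:
start: ε-closure({0}) = {0,1,2,3,4,6}
'c' @ 1: {7,8}
'e' @ 2: {}  — dead — no transitions
rest 'dadebeb' ignored (set empty)
end set {} — state 1 not in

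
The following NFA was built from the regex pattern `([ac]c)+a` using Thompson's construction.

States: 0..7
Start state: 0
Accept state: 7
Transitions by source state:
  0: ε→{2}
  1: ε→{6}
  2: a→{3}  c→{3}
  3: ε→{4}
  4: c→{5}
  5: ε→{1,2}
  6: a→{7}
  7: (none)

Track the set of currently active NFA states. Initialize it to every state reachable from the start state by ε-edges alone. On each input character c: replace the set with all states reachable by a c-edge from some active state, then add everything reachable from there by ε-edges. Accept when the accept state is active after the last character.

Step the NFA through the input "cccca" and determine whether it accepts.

initial (ε-close {0}): {0,2}
'c' @ 1: {3,4}
'c' @ 2: {1,2,5,6}
'c' @ 3: {3,4}
'c' @ 4: {1,2,5,6}
'a' @ 5: {3,4,7}  ✓accept
end set {3,4,7} — state 7 in

Answer: ACCEPT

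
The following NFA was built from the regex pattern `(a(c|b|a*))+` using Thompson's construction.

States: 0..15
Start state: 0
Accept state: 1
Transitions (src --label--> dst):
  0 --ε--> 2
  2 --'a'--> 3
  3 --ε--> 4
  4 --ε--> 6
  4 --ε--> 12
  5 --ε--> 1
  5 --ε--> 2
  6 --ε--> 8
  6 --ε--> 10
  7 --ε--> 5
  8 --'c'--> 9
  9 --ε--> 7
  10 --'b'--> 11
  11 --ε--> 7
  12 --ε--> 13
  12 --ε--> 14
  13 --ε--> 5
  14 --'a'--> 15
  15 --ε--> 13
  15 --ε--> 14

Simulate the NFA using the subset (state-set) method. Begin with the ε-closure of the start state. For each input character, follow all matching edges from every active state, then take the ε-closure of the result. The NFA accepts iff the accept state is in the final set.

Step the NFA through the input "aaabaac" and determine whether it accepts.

Answer: ACCEPT

Trace:
initial (ε-close {0}): {0,2}
'a' @ 1: {1,2,3,4,5,6,8,10,12,13,14}  (accept∈set)
'a' @ 2: {1,2,3,4,5,6,8,10,12,13,14,15}  (accept∈set)
'a' @ 3: {1,2,3,4,5,6,8,10,12,13,14,15}  (accept∈set)
'b' @ 4: {1,2,5,7,11}  (accept∈set)
'a' @ 5: {1,2,3,4,5,6,8,10,12,13,14}  (accept∈set)
'a' @ 6: {1,2,3,4,5,6,8,10,12,13,14,15}  (accept∈set)
'c' @ 7: {1,2,5,7,9}  (accept∈set)
final: {1,2,5,7,9}; accept 1 in set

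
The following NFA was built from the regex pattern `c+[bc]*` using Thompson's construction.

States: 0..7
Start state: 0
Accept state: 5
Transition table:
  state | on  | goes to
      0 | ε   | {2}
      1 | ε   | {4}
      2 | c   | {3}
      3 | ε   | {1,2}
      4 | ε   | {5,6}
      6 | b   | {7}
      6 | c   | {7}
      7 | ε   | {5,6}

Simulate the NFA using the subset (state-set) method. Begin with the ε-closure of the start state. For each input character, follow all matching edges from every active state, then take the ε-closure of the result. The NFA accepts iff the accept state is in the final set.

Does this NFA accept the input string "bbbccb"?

initial (ε-close {0}): {0,2}
'b' @ 1: {}  — state set empty
rest 'bbccb' ignored (set empty)
end set {} — state 5 not in

Answer: REJECT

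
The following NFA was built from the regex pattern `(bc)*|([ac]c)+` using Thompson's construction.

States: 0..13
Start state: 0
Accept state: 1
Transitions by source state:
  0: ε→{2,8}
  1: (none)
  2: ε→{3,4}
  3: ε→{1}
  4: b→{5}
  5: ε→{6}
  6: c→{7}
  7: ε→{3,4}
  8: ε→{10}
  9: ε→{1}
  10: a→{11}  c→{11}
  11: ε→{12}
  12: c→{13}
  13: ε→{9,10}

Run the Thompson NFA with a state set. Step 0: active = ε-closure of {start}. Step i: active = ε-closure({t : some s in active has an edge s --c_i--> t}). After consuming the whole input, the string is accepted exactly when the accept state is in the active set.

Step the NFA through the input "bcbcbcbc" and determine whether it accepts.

start: ε-closure({0}) = {0,1,2,3,4,8,10}
'b' @ 1: {5,6}
'c' @ 2: {1,3,4,7}  ✓accept
'b' @ 3: {5,6}
'c' @ 4: {1,3,4,7}  ✓accept
'b' @ 5: {5,6}
'c' @ 6: {1,3,4,7}  ✓accept
'b' @ 7: {5,6}
'c' @ 8: {1,3,4,7}  ✓accept
after full input: {1,3,4,7}  (accept=1 in)

Answer: ACCEPT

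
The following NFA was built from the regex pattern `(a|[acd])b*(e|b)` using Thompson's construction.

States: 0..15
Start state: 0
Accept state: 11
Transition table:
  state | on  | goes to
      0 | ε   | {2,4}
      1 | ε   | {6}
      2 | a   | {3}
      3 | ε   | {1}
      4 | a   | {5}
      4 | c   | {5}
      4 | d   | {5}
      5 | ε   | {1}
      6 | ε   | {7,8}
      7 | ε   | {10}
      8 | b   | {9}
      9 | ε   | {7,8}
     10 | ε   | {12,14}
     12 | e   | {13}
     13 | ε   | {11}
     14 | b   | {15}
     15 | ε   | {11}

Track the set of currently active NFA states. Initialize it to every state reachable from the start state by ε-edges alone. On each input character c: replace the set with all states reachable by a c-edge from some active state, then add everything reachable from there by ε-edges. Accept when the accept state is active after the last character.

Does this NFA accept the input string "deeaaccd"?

Answer: REJECT

Derivation:
start: ε-closure({0}) = {0,2,4}
'd' @ 1: {1,5,6,7,8,10,12,14}
'e' @ 2: {11,13}  ✓accept
'e' @ 3: {}  — state set empty
rest 'aaccd' ignored (set empty)
after full input: {}  (accept=11 not in)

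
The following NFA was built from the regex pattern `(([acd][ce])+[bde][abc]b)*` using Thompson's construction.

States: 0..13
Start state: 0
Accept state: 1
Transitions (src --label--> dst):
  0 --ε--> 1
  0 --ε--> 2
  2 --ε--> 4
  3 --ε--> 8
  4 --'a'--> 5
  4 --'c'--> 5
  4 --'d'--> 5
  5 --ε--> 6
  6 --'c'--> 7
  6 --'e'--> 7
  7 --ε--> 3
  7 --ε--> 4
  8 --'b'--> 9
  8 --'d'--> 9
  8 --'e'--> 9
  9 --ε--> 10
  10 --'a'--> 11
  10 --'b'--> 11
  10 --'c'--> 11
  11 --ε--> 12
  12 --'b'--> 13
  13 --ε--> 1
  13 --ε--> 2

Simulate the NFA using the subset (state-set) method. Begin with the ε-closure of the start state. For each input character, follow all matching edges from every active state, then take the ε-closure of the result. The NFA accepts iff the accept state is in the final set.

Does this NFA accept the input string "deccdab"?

Answer: ACCEPT

Derivation:
start: ε-closure({0}) = {0,1,2,4}
'd' @ 1: {5,6}
'e' @ 2: {3,4,7,8}
'c' @ 3: {5,6}
'c' @ 4: {3,4,7,8}
'd' @ 5: {5,6,9,10}
'a' @ 6: {11,12}
'b' @ 7: {1,2,4,13}  ✓accept
final: {1,2,4,13}; accept 1 in set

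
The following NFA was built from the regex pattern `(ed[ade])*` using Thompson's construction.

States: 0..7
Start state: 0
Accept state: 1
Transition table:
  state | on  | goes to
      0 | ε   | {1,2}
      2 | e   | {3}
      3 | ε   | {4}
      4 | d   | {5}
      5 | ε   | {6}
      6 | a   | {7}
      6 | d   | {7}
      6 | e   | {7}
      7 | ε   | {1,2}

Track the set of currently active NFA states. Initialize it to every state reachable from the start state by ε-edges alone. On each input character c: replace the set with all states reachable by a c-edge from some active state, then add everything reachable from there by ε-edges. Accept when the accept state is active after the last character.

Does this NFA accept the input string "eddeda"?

Answer: ACCEPT

Trace:
start: ε-closure({0}) = {0,1,2}
'e' @ 1: {3,4}
'd' @ 2: {5,6}
'd' @ 3: {1,2,7}  (accept∈set)
'e' @ 4: {3,4}
'd' @ 5: {5,6}
'a' @ 6: {1,2,7}  (accept∈set)
after full input: {1,2,7}  (accept=1 in)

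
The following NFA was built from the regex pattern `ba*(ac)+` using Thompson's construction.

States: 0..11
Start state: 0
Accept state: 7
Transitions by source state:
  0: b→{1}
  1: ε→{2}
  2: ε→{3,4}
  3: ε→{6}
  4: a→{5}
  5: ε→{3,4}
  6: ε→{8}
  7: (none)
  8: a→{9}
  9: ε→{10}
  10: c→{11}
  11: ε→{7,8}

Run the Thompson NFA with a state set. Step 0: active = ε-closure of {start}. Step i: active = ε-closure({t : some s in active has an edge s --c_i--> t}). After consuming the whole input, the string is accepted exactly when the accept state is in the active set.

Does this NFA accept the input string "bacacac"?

Answer: ACCEPT

Derivation:
S₀ = ε-closure({0}) = {0}
'b' @ 1: {1,2,3,4,6,8}
'a' @ 2: {3,4,5,6,8,9,10}
'c' @ 3: {7,8,11}  ✓accept
'a' @ 4: {9,10}
'c' @ 5: {7,8,11}  ✓accept
'a' @ 6: {9,10}
'c' @ 7: {7,8,11}  ✓accept
end set {7,8,11} — state 7 in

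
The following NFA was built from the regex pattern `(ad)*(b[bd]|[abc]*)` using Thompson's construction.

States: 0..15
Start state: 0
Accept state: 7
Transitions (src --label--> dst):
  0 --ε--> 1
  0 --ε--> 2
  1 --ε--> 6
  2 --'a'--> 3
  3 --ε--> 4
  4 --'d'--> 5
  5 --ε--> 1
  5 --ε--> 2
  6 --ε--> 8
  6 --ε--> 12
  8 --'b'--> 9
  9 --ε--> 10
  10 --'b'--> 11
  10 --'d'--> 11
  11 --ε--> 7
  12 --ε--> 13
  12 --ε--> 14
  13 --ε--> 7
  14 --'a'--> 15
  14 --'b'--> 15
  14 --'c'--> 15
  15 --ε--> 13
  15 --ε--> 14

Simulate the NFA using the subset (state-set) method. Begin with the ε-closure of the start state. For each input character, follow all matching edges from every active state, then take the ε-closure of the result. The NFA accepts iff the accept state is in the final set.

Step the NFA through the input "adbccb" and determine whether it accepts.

initial (ε-close {0}): {0,1,2,6,7,8,12,13,14}
'a' @ 1: {3,4,7,13,14,15}  [accepting]
'd' @ 2: {1,2,5,6,7,8,12,13,14}  [accepting]
'b' @ 3: {7,9,10,13,14,15}  [accepting]
'c' @ 4: {7,13,14,15}  [accepting]
'c' @ 5: {7,13,14,15}  [accepting]
'b' @ 6: {7,13,14,15}  [accepting]
after full input: {7,13,14,15}  (accept=7 in)

Answer: ACCEPT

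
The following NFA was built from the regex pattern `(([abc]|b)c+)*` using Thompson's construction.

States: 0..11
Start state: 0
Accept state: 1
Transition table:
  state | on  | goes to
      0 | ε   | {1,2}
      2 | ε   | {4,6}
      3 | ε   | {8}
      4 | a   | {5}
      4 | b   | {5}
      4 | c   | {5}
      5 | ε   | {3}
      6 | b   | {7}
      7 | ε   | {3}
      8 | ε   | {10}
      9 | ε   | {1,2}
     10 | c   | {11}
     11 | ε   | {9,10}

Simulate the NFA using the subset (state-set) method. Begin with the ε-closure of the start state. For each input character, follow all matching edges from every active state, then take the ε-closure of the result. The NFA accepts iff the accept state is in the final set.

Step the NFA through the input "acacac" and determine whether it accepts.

initial (ε-close {0}): {0,1,2,4,6}
'a' @ 1: {3,5,8,10}
'c' @ 2: {1,2,4,6,9,10,11}  (accept∈set)
'a' @ 3: {3,5,8,10}
'c' @ 4: {1,2,4,6,9,10,11}  (accept∈set)
'a' @ 5: {3,5,8,10}
'c' @ 6: {1,2,4,6,9,10,11}  (accept∈set)
after full input: {1,2,4,6,9,10,11}  (accept=1 in)

Answer: ACCEPT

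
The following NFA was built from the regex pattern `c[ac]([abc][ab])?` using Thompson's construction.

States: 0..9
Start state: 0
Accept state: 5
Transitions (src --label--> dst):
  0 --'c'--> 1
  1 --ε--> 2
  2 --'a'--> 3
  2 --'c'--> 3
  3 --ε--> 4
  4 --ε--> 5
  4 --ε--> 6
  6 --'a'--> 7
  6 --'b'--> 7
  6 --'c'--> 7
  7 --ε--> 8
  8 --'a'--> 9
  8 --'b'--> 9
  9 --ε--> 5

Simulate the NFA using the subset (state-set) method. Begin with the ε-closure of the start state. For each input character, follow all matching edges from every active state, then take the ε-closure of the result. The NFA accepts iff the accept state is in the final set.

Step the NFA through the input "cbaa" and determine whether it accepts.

Answer: REJECT

Steps:
initial (ε-close {0}): {0}
'c' @ 1: {1,2}
'b' @ 2: {}  — state set empty
rest 'aa' ignored (set empty)
final: {}; accept 5 not in set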